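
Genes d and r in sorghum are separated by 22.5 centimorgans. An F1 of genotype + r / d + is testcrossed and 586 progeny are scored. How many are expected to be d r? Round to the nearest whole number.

A map distance of 22.5 centimorgans corresponds to a recombination frequency of 0.225.
The F1 is + r / d +, so d r is a recombinant gamete class with expected frequency r/2 = 0.225/2 = 0.1125.
Expected number = 0.1125 × 586 = 65.92 ≈ 66.

66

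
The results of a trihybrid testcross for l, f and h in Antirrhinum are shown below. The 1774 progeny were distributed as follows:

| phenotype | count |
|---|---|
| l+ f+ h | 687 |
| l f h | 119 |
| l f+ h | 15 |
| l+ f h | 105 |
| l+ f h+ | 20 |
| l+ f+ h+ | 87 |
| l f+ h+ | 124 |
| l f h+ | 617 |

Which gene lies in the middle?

The two most frequent reciprocal classes, l+ f+ h and l f h+, are the parental types, so the F1 was l+ f+ h / l f h+.
The two rarest classes, l f+ h and l+ f h+, are the double crossovers. Comparing them with the parentals, only the l allele has switched, so l is the middle locus and the order is h – l – f.

l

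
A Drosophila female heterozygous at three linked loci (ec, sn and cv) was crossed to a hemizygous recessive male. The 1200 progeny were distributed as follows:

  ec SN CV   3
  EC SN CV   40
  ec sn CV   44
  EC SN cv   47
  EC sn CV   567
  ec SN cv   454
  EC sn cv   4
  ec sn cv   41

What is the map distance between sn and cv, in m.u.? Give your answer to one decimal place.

The two most frequent reciprocal classes, EC sn CV and ec SN cv, are the parental types, so the F1 was EC sn CV / ec SN cv.
The two rarest classes, EC sn cv and ec SN CV, are the double crossovers. Comparing them with the parentals, only the cv allele has switched, so cv is the middle locus and the order is ec – cv – sn.
Crossovers in the cv–sn interval produce the single-crossover classes EC SN CV and ec sn cv (40 + 41 = 81) plus the double crossovers (7).
RF(cv–sn) = (81 + 7) / 1200 = 88/1200 = 0.0733 → 7.3 m.u.

7.3 m.u.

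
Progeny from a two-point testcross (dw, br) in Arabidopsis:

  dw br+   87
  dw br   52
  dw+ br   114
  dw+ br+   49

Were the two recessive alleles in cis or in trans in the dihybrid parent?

The two most frequent classes are dw+ br (114) and dw br+ (87); these are the parental (non-recombinant) types.
So the F1 carried dw+ br on one chromosome and dw br+ on the other — the recessive alleles are on opposite chromosomes (trans / repulsion).

trans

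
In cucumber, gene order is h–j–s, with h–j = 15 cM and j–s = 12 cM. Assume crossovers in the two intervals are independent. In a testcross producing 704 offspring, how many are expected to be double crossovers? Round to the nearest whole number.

Map distances give recombination frequencies of 0.150 and 0.120 for the two intervals.
With no interference, expected double-crossover frequency = 0.150 × 0.120 = 0.01800.
Expected number = 0.01800 × 704 = 12.67 ≈ 13.

13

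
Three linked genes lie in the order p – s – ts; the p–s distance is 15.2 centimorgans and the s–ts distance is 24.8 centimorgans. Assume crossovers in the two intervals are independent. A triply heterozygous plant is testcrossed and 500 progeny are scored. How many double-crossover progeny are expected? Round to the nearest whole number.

Map distances give recombination frequencies of 0.152 and 0.248 for the two intervals.
With no interference, expected double-crossover frequency = 0.152 × 0.248 = 0.03770.
Expected number = 0.03770 × 500 = 18.85 ≈ 19.

19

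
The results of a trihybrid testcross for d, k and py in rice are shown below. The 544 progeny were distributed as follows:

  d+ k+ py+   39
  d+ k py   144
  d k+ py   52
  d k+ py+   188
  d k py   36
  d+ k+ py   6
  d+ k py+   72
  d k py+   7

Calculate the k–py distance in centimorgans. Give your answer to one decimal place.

The two most frequent reciprocal classes, d+ k py and d k+ py+, are the parental types, so the F1 was d+ k py / d k+ py+.
The two rarest classes, d+ k+ py and d k py+, are the double crossovers. Comparing them with the parentals, only the k allele has switched, so k is the middle locus and the order is d – k – py.
Crossovers in the k–py interval produce the single-crossover classes d+ k py+ and d k+ py (72 + 52 = 124) plus the double crossovers (13).
RF(k–py) = (124 + 13) / 544 = 137/544 = 0.2518 → 25.2 centimorgans.

25.2 centimorgans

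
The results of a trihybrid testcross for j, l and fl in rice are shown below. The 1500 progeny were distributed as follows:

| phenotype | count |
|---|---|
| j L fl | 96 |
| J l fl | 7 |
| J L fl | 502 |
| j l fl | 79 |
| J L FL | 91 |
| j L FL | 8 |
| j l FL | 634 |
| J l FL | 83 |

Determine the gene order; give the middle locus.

The two most frequent reciprocal classes, j l FL and J L fl, are the parental types, so the F1 was j l FL / J L fl.
The two rarest classes, j L FL and J l fl, are the double crossovers. Comparing them with the parentals, only the l allele has switched, so l is the middle locus and the order is fl – l – j.

l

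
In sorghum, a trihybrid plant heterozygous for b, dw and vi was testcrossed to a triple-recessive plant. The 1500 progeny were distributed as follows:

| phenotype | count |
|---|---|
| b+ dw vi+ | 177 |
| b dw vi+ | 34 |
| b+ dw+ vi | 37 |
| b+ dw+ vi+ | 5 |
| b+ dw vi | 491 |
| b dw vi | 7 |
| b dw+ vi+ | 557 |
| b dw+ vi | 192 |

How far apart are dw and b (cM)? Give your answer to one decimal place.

The two most frequent reciprocal classes, b dw+ vi+ and b+ dw vi, are the parental types, so the F1 was b dw+ vi+ / b+ dw vi.
The two rarest classes, b+ dw+ vi+ and b dw vi, are the double crossovers. Comparing them with the parentals, only the b allele has switched, so b is the middle locus and the order is vi – b – dw.
Crossovers in the b–dw interval produce the single-crossover classes b dw vi+ and b+ dw+ vi (34 + 37 = 71) plus the double crossovers (12).
RF(b–dw) = (71 + 12) / 1500 = 83/1500 = 0.0553 → 5.5 cM.

5.5 cM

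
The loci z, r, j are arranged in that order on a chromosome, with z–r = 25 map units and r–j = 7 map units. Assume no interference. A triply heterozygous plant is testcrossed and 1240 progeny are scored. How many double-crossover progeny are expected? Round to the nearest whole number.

Map distances give recombination frequencies of 0.250 and 0.070 for the two intervals.
With no interference, expected double-crossover frequency = 0.250 × 0.070 = 0.01750.
Expected number = 0.01750 × 1240 = 21.70 ≈ 22.

22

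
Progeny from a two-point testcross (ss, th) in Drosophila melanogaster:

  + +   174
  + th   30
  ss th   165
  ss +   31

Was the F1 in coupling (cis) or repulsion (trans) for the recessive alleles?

cis

The two most frequent classes are + + (174) and ss th (165); these are the parental (non-recombinant) types.
So the F1 carried + + on one chromosome and ss th on the other — the recessive alleles are on the same chromosome (cis / coupling).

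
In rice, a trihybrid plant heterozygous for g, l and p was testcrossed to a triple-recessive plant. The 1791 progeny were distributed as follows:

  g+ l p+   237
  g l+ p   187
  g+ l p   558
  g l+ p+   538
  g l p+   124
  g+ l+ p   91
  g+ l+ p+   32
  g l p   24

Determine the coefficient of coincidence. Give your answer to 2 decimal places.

The two most frequent reciprocal classes, g l+ p+ and g+ l p, are the parental types, so the F1 was g l+ p+ / g+ l p.
The two rarest classes, g+ l+ p+ and g l p, are the double crossovers. Comparing them with the parentals, only the g allele has switched, so g is the middle locus and the order is l – g – p.
l–g: (215 + 56)/1791 = 0.1513; g–p: (424 + 56)/1791 = 0.2680.
Expected DCO frequency = 0.1513 × 0.2680 ≈ 0.04055; observed = 56/1791 ≈ 0.03127.
Coefficient of coincidence = 0.03127/0.04055 ≈ 0.77.

0.77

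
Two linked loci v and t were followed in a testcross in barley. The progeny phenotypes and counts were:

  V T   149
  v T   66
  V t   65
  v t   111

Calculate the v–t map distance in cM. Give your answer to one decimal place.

33.5 cM

The two most frequent classes, V T (149) and v t (111), are the parental types, so the F1 was V T / v t.
The recombinant classes are V t and v T: 65 + 66 = 131.
Recombination frequency = 131/391 = 0.3350 ≈ 33.5%, i.e. 33.5 cM.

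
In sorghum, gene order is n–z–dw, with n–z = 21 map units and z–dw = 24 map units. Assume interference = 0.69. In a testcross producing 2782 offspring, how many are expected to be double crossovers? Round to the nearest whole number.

Map distances give recombination frequencies of 0.210 and 0.240 for the two intervals.
With interference 0.69 (so coincidence = 0.31), expected double-crossover frequency = 0.210 × 0.240 × 0.31 = 0.01562.
Expected number = 0.01562 × 2782 = 43.47 ≈ 43.

43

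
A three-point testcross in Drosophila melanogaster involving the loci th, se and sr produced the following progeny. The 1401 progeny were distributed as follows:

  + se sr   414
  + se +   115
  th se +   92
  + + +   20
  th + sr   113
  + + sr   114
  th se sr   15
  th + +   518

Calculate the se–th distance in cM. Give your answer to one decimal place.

The two most frequent reciprocal classes, + se sr and th + +, are the parental types, so the F1 was + se sr / th + +.
The two rarest classes, th se sr and + + +, are the double crossovers. Comparing them with the parentals, only the th allele has switched, so th is the middle locus and the order is se – th – sr.
Crossovers in the se–th interval produce the single-crossover classes + + sr and th se + (114 + 92 = 206) plus the double crossovers (35).
RF(se–th) = (206 + 35) / 1401 = 241/1401 = 0.1720 → 17.2 cM.

17.2 cM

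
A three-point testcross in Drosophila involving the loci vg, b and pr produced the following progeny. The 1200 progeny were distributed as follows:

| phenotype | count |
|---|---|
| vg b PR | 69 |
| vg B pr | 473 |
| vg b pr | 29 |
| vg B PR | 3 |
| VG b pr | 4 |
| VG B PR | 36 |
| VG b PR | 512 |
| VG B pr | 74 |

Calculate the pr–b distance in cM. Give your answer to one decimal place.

6.0 cM

The two most frequent reciprocal classes, VG b PR and vg B pr, are the parental types, so the F1 was VG b PR / vg B pr.
The two rarest classes, VG b pr and vg B PR, are the double crossovers. Comparing them with the parentals, only the pr allele has switched, so pr is the middle locus and the order is vg – pr – b.
Crossovers in the pr–b interval produce the single-crossover classes VG B PR and vg b pr (36 + 29 = 65) plus the double crossovers (7).
RF(pr–b) = (65 + 7) / 1200 = 72/1200 = 0.0600 → 6.0 cM.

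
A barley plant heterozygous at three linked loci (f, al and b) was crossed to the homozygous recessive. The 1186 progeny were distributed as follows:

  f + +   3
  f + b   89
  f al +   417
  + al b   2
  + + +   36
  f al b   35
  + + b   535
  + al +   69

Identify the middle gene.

al

The two most frequent reciprocal classes, f al + and + + b, are the parental types, so the F1 was f al + / + + b.
The two rarest classes, f + + and + al b, are the double crossovers. Comparing them with the parentals, only the al allele has switched, so al is the middle locus and the order is f – al – b.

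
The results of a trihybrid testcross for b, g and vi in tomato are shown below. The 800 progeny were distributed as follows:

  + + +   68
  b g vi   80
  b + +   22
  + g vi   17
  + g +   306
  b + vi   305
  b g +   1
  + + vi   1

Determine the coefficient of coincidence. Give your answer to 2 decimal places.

0.26

The two most frequent reciprocal classes, b + vi and + g +, are the parental types, so the F1 was b + vi / + g +.
The two rarest classes, + + vi and b g +, are the double crossovers. Comparing them with the parentals, only the b allele has switched, so b is the middle locus and the order is vi – b – g.
vi–b: (39 + 2)/800 = 0.0512; b–g: (148 + 2)/800 = 0.1875.
Expected DCO frequency = 0.0512 × 0.1875 ≈ 0.00960; observed = 2/800 ≈ 0.00250.
Coefficient of coincidence = 0.00250/0.00960 ≈ 0.26.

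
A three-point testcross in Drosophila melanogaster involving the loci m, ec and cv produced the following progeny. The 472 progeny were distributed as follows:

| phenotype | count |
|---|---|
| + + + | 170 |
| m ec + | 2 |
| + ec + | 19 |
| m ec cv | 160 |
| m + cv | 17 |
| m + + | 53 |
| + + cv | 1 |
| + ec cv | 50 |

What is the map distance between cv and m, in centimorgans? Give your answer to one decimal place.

The two most frequent reciprocal classes, + + + and m ec cv, are the parental types, so the F1 was + + + / m ec cv.
The two rarest classes, + + cv and m ec +, are the double crossovers. Comparing them with the parentals, only the cv allele has switched, so cv is the middle locus and the order is m – cv – ec.
Crossovers in the m–cv interval produce the single-crossover classes m + + and + ec cv (53 + 50 = 103) plus the double crossovers (3).
RF(m–cv) = (103 + 3) / 472 = 106/472 = 0.2246 → 22.5 centimorgans.

22.5 centimorgans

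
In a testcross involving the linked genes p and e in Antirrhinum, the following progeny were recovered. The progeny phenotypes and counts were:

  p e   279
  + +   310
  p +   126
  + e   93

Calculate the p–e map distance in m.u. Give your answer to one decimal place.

The two most frequent classes, + + (310) and p e (279), are the parental types, so the F1 was + + / p e.
The recombinant classes are + e and p +: 93 + 126 = 219.
Recombination frequency = 219/808 = 0.2710 ≈ 27.1%, i.e. 27.1 m.u.

27.1 m.u.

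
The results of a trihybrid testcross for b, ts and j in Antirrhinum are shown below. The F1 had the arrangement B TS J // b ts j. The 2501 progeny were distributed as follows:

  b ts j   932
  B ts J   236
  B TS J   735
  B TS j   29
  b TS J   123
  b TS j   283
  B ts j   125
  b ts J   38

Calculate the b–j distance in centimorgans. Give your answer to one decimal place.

12.6 centimorgans

The two rarest classes, B TS j and b ts J, are the double crossovers. Comparing them with the parentals, only the j allele has switched, so j is the middle locus and the order is ts – j – b.
Crossovers in the j–b interval produce the single-crossover classes b TS J and B ts j (123 + 125 = 248) plus the double crossovers (67).
RF(j–b) = (248 + 67) / 2501 = 315/2501 = 0.1259 → 12.6 centimorgans.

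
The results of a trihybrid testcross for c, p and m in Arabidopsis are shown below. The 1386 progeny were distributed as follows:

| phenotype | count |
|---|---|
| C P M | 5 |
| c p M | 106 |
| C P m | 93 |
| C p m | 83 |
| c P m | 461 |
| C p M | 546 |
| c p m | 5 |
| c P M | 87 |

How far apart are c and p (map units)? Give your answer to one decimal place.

The two most frequent reciprocal classes, c P m and C p M, are the parental types, so the F1 was c P m / C p M.
The two rarest classes, c p m and C P M, are the double crossovers. Comparing them with the parentals, only the p allele has switched, so p is the middle locus and the order is m – p – c.
Crossovers in the p–c interval produce the single-crossover classes C P m and c p M (93 + 106 = 199) plus the double crossovers (10).
RF(p–c) = (199 + 10) / 1386 = 209/1386 = 0.1508 → 15.1 map units.

15.1 map units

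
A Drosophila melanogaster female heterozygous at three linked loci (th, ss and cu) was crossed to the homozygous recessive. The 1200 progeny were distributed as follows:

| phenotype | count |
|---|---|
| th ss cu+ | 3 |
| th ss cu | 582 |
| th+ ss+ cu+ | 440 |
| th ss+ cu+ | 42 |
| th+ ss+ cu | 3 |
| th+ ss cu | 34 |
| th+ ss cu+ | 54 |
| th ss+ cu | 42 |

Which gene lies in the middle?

The two most frequent reciprocal classes, th+ ss+ cu+ and th ss cu, are the parental types, so the F1 was th+ ss+ cu+ / th ss cu.
The two rarest classes, th+ ss+ cu and th ss cu+, are the double crossovers. Comparing them with the parentals, only the cu allele has switched, so cu is the middle locus and the order is ss – cu – th.

cu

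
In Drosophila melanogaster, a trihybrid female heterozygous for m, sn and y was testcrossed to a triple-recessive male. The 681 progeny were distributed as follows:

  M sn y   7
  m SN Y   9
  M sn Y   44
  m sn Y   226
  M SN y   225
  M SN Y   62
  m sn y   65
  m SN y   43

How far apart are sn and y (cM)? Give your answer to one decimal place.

The two most frequent reciprocal classes, M SN y and m sn Y, are the parental types, so the F1 was M SN y / m sn Y.
The two rarest classes, M sn y and m SN Y, are the double crossovers. Comparing them with the parentals, only the sn allele has switched, so sn is the middle locus and the order is y – sn – m.
Crossovers in the y–sn interval produce the single-crossover classes M SN Y and m sn y (62 + 65 = 127) plus the double crossovers (16).
RF(y–sn) = (127 + 16) / 681 = 143/681 = 0.2100 → 21.0 cM.

21.0 cM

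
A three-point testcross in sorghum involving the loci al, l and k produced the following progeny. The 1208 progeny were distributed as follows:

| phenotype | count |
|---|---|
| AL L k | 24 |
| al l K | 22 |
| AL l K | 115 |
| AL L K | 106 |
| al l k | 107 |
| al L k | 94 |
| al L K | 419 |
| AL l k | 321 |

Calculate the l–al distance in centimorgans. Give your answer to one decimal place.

The two most frequent reciprocal classes, AL l k and al L K, are the parental types, so the F1 was AL l k / al L K.
The two rarest classes, AL L k and al l K, are the double crossovers. Comparing them with the parentals, only the l allele has switched, so l is the middle locus and the order is al – l – k.
Crossovers in the al–l interval produce the single-crossover classes al l k and AL L K (107 + 106 = 213) plus the double crossovers (46).
RF(al–l) = (213 + 46) / 1208 = 259/1208 = 0.2144 → 21.4 centimorgans.

21.4 centimorgans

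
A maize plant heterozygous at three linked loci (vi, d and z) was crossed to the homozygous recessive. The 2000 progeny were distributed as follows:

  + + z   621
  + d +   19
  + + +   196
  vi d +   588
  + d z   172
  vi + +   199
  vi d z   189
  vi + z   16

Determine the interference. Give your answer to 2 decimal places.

0.59

The two most frequent reciprocal classes, + + z and vi d +, are the parental types, so the F1 was + + z / vi d +.
The two rarest classes, vi + z and + d +, are the double crossovers. Comparing them with the parentals, only the vi allele has switched, so vi is the middle locus and the order is z – vi – d.
z–vi: (385 + 35)/2000 = 0.2100; vi–d: (371 + 35)/2000 = 0.2030.
Expected DCO frequency = 0.2100 × 0.2030 ≈ 0.04263; observed = 35/2000 ≈ 0.01750.
Coefficient of coincidence = 0.01750/0.04263 ≈ 0.41; interference = 1 − 0.41 = 0.59.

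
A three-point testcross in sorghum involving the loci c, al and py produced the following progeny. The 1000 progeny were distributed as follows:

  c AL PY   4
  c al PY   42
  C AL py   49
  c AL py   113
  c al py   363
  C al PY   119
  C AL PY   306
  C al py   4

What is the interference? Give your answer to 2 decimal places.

The two most frequent reciprocal classes, C AL PY and c al py, are the parental types, so the F1 was C AL PY / c al py.
The two rarest classes, c AL PY and C al py, are the double crossovers. Comparing them with the parentals, only the c allele has switched, so c is the middle locus and the order is al – c – py.
al–c: (232 + 8)/1000 = 0.2400; c–py: (91 + 8)/1000 = 0.0990.
Expected DCO frequency = 0.2400 × 0.0990 ≈ 0.02376; observed = 8/1000 ≈ 0.00800.
Coefficient of coincidence = 0.00800/0.02376 ≈ 0.34; interference = 1 − 0.34 = 0.66.

0.66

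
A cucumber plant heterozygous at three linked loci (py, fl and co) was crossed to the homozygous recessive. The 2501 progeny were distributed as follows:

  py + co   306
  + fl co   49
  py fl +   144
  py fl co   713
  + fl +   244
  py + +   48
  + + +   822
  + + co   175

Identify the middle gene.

py

The two most frequent reciprocal classes, py fl co and + + +, are the parental types, so the F1 was py fl co / + + +.
The two rarest classes, + fl co and py + +, are the double crossovers. Comparing them with the parentals, only the py allele has switched, so py is the middle locus and the order is co – py – fl.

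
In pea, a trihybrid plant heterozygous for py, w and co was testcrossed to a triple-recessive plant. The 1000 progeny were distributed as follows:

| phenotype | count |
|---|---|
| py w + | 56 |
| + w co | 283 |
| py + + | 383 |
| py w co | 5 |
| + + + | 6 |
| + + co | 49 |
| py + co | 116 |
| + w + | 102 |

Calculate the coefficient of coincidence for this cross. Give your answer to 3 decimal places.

0.414

The two most frequent reciprocal classes, + w co and py + +, are the parental types, so the F1 was + w co / py + +.
The two rarest classes, py w co and + + +, are the double crossovers. Comparing them with the parentals, only the py allele has switched, so py is the middle locus and the order is co – py – w.
co–py: (218 + 11)/1000 = 0.2290; py–w: (105 + 11)/1000 = 0.1160.
Expected DCO frequency = 0.2290 × 0.1160 ≈ 0.02656; observed = 11/1000 ≈ 0.01100.
Coefficient of coincidence = 0.01100/0.02656 ≈ 0.414.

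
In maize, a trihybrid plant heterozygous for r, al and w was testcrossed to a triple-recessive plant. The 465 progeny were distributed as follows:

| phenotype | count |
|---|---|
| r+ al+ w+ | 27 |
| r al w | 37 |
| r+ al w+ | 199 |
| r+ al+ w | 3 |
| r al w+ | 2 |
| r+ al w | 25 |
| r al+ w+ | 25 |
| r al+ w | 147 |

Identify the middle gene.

r

The two most frequent reciprocal classes, r al+ w and r+ al w+, are the parental types, so the F1 was r al+ w / r+ al w+.
The two rarest classes, r+ al+ w and r al w+, are the double crossovers. Comparing them with the parentals, only the r allele has switched, so r is the middle locus and the order is al – r – w.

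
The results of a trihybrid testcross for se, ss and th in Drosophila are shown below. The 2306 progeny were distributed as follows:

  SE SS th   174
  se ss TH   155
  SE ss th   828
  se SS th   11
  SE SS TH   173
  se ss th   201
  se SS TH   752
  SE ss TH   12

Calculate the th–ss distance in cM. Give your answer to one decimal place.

The two most frequent reciprocal classes, se SS TH and SE ss th, are the parental types, so the F1 was se SS TH / SE ss th.
The two rarest classes, se SS th and SE ss TH, are the double crossovers. Comparing them with the parentals, only the th allele has switched, so th is the middle locus and the order is ss – th – se.
Crossovers in the ss–th interval produce the single-crossover classes se ss TH and SE SS th (155 + 174 = 329) plus the double crossovers (23).
RF(ss–th) = (329 + 23) / 2306 = 352/2306 = 0.1526 → 15.3 cM.

15.3 cM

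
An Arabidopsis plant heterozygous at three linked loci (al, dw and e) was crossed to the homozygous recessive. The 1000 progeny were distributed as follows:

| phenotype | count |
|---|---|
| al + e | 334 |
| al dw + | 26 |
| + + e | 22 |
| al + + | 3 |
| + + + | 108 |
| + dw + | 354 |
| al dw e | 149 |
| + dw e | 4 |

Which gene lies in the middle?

e

The two most frequent reciprocal classes, al + e and + dw +, are the parental types, so the F1 was al + e / + dw +.
The two rarest classes, al + + and + dw e, are the double crossovers. Comparing them with the parentals, only the e allele has switched, so e is the middle locus and the order is dw – e – al.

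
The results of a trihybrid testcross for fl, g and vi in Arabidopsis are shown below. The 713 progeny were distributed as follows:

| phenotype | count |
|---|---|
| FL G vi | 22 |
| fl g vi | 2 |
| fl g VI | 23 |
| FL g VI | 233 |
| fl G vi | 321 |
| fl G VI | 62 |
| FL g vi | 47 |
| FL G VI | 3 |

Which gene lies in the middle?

The two most frequent reciprocal classes, fl G vi and FL g VI, are the parental types, so the F1 was fl G vi / FL g VI.
The two rarest classes, fl g vi and FL G VI, are the double crossovers. Comparing them with the parentals, only the g allele has switched, so g is the middle locus and the order is vi – g – fl.

g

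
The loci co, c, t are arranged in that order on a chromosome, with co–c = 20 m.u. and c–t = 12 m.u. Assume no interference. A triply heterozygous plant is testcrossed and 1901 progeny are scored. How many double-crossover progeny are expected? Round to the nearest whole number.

46

Map distances give recombination frequencies of 0.200 and 0.120 for the two intervals.
With no interference, expected double-crossover frequency = 0.200 × 0.120 = 0.02400.
Expected number = 0.02400 × 1901 = 45.62 ≈ 46.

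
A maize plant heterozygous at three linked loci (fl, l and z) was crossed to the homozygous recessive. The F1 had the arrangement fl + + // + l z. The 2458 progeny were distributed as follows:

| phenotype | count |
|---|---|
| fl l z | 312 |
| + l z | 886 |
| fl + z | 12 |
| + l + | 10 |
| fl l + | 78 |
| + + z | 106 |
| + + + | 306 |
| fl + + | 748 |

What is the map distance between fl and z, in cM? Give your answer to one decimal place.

26.0 cM

The two rarest classes, fl + z and + l +, are the double crossovers. Comparing them with the parentals, only the z allele has switched, so z is the middle locus and the order is fl – z – l.
Crossovers in the fl–z interval produce the single-crossover classes + + + and fl l z (306 + 312 = 618) plus the double crossovers (22).
RF(fl–z) = (618 + 22) / 2458 = 640/2458 = 0.2604 → 26.0 cM.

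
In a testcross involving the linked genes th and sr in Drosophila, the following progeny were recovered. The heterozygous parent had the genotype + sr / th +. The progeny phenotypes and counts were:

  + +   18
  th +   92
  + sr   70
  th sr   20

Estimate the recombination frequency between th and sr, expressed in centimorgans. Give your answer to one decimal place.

19.0 centimorgans

The recombinant classes are + + and th sr: 18 + 20 = 38.
Recombination frequency = 38/200 = 0.1900 ≈ 19.0%, i.e. 19.0 centimorgans.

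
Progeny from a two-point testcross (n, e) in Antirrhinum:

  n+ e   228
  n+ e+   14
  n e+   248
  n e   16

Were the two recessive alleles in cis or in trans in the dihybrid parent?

The two most frequent classes are n+ e (228) and n e+ (248); these are the parental (non-recombinant) types.
So the F1 carried n+ e on one chromosome and n e+ on the other — the recessive alleles are on opposite chromosomes (trans / repulsion).

trans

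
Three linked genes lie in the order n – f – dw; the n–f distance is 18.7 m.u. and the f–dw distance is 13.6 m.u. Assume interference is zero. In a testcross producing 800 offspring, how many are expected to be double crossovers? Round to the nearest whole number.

Map distances give recombination frequencies of 0.187 and 0.136 for the two intervals.
With no interference, expected double-crossover frequency = 0.187 × 0.136 = 0.02543.
Expected number = 0.02543 × 800 = 20.35 ≈ 20.

20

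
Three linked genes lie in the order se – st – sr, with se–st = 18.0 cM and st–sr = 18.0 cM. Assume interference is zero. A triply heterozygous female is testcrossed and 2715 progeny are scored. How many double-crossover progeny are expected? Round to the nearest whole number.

88

Map distances give recombination frequencies of 0.180 and 0.180 for the two intervals.
With no interference, expected double-crossover frequency = 0.180 × 0.180 = 0.03240.
Expected number = 0.03240 × 2715 = 87.97 ≈ 88.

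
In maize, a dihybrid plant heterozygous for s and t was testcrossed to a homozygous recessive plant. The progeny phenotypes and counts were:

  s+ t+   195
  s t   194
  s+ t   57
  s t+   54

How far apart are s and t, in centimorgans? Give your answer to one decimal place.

The two most frequent classes, s+ t+ (195) and s t (194), are the parental types, so the F1 was s+ t+ / s t.
The recombinant classes are s+ t and s t+: 57 + 54 = 111.
Recombination frequency = 111/500 = 0.2220 ≈ 22.2%, i.e. 22.2 centimorgans.

22.2 centimorgans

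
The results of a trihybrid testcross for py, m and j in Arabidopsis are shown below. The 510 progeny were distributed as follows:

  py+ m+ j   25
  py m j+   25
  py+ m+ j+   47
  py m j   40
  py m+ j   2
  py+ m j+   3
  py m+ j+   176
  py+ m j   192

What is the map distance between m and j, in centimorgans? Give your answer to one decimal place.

The two most frequent reciprocal classes, py m+ j+ and py+ m j, are the parental types, so the F1 was py m+ j+ / py+ m j.
The two rarest classes, py m+ j and py+ m j+, are the double crossovers. Comparing them with the parentals, only the j allele has switched, so j is the middle locus and the order is m – j – py.
Crossovers in the m–j interval produce the single-crossover classes py m j+ and py+ m+ j (25 + 25 = 50) plus the double crossovers (5).
RF(m–j) = (50 + 5) / 510 = 55/510 = 0.1078 → 10.8 centimorgans.

10.8 centimorgans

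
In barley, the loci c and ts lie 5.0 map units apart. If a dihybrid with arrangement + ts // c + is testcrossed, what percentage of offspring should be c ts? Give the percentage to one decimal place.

A map distance of 5.0 map units corresponds to a recombination frequency of 0.050.
The F1 is + ts / c +, so c ts is a recombinant gamete class with expected frequency r/2 = 0.050/2 = 0.0250.
That is 0.0250 = 2.5% of the progeny.

2.5%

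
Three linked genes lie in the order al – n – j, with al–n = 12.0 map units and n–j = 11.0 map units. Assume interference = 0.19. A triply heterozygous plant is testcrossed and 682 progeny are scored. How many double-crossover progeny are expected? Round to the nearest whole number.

Map distances give recombination frequencies of 0.120 and 0.110 for the two intervals.
With interference 0.19 (so coincidence = 0.81), expected double-crossover frequency = 0.120 × 0.110 × 0.81 = 0.01069.
Expected number = 0.01069 × 682 = 7.29 ≈ 7.

7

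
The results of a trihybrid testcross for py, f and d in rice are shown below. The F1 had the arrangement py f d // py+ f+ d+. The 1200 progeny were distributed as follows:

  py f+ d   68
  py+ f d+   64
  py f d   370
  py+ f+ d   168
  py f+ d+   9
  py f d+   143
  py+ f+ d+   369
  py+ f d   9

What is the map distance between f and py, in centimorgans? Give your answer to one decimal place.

12.5 centimorgans

The two rarest classes, py+ f d and py f+ d+, are the double crossovers. Comparing them with the parentals, only the py allele has switched, so py is the middle locus and the order is d – py – f.
Crossovers in the py–f interval produce the single-crossover classes py f+ d and py+ f d+ (68 + 64 = 132) plus the double crossovers (18).
RF(py–f) = (132 + 18) / 1200 = 150/1200 = 0.1250 → 12.5 centimorgans.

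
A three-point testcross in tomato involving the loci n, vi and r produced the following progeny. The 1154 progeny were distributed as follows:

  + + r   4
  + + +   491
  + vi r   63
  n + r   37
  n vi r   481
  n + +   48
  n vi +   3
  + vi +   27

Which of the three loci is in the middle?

The two most frequent reciprocal classes, + + + and n vi r, are the parental types, so the F1 was + + + / n vi r.
The two rarest classes, + + r and n vi +, are the double crossovers. Comparing them with the parentals, only the r allele has switched, so r is the middle locus and the order is vi – r – n.

r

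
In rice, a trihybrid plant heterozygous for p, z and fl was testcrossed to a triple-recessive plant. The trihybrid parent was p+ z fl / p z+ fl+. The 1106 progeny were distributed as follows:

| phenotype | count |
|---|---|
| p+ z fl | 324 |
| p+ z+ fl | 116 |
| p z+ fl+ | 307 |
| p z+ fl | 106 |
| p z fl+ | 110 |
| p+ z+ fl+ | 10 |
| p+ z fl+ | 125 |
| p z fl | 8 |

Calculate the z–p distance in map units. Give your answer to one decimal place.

The two rarest classes, p z fl and p+ z+ fl+, are the double crossovers. Comparing them with the parentals, only the p allele has switched, so p is the middle locus and the order is fl – p – z.
Crossovers in the p–z interval produce the single-crossover classes p+ z+ fl and p z fl+ (116 + 110 = 226) plus the double crossovers (18).
RF(p–z) = (226 + 18) / 1106 = 244/1106 = 0.2206 → 22.1 map units.

22.1 map units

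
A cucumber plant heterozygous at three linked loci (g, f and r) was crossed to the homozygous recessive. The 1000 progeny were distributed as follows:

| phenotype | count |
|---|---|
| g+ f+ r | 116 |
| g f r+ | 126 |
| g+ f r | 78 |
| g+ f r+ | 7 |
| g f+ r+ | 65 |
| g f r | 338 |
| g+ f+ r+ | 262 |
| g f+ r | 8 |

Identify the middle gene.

The two most frequent reciprocal classes, g f r and g+ f+ r+, are the parental types, so the F1 was g f r / g+ f+ r+.
The two rarest classes, g f+ r and g+ f r+, are the double crossovers. Comparing them with the parentals, only the f allele has switched, so f is the middle locus and the order is r – f – g.

f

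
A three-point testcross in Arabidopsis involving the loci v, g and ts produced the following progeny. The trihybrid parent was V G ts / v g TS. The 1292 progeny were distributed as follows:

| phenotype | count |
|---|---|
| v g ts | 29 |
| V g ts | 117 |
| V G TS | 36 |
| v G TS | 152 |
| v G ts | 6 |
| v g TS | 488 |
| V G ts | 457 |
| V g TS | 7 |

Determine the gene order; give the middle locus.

v

The two rarest classes, v G ts and V g TS, are the double crossovers. Comparing them with the parentals, only the v allele has switched, so v is the middle locus and the order is ts – v – g.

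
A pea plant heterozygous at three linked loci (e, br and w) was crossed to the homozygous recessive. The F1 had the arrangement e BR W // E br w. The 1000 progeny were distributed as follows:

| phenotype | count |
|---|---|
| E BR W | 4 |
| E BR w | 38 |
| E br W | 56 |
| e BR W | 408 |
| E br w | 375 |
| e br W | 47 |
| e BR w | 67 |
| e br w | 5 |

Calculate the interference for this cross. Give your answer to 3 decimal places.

The two rarest classes, E BR W and e br w, are the double crossovers. Comparing them with the parentals, only the e allele has switched, so e is the middle locus and the order is w – e – br.
w–e: (123 + 9)/1000 = 0.1320; e–br: (85 + 9)/1000 = 0.0940.
Expected DCO frequency = 0.1320 × 0.0940 ≈ 0.01241; observed = 9/1000 ≈ 0.00900.
Coefficient of coincidence = 0.00900/0.01241 ≈ 0.725; interference = 1 − 0.725 = 0.275.

0.275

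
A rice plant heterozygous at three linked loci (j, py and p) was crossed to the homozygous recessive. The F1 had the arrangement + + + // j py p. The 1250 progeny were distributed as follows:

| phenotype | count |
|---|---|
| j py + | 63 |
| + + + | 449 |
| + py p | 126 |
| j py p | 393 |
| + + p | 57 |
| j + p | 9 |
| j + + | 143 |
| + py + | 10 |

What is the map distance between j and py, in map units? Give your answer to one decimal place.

The two rarest classes, + py + and j + p, are the double crossovers. Comparing them with the parentals, only the py allele has switched, so py is the middle locus and the order is p – py – j.
Crossovers in the py–j interval produce the single-crossover classes j + + and + py p (143 + 126 = 269) plus the double crossovers (19).
RF(py–j) = (269 + 19) / 1250 = 288/1250 = 0.2304 → 23.0 map units.

23.0 map units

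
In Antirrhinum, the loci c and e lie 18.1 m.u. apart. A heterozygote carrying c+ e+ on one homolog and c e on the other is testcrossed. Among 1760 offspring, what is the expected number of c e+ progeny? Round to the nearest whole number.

159

A map distance of 18.1 m.u. corresponds to a recombination frequency of 0.181.
The F1 is c+ e+ / c e, so c e+ is a recombinant gamete class with expected frequency r/2 = 0.181/2 = 0.0905.
Expected number = 0.0905 × 1760 = 159.28 ≈ 159.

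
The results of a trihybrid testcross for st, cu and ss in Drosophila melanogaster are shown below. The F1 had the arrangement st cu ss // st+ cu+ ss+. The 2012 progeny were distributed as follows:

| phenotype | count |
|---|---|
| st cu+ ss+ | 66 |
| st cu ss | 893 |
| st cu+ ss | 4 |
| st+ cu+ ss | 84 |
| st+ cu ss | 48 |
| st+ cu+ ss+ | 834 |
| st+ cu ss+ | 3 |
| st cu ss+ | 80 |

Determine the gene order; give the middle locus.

The two rarest classes, st cu+ ss and st+ cu ss+, are the double crossovers. Comparing them with the parentals, only the cu allele has switched, so cu is the middle locus and the order is ss – cu – st.

cu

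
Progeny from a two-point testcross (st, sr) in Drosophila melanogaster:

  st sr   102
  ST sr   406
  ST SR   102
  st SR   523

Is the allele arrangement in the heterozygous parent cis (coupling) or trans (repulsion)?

The two most frequent classes are ST sr (406) and st SR (523); these are the parental (non-recombinant) types.
So the F1 carried ST sr on one chromosome and st SR on the other — the recessive alleles are on opposite chromosomes (trans / repulsion).

trans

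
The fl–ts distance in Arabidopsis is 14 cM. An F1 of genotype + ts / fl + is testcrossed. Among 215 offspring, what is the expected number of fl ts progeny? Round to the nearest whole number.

15

A map distance of 14 cM corresponds to a recombination frequency of 0.140.
The F1 is + ts / fl +, so fl ts is a recombinant gamete class with expected frequency r/2 = 0.140/2 = 0.0700.
Expected number = 0.0700 × 215 = 15.05 ≈ 15.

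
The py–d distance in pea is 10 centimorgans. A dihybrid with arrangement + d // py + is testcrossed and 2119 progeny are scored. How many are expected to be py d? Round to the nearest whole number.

A map distance of 10 centimorgans corresponds to a recombination frequency of 0.100.
The F1 is + d / py +, so py d is a recombinant gamete class with expected frequency r/2 = 0.100/2 = 0.0500.
Expected number = 0.0500 × 2119 = 105.95 ≈ 106.

106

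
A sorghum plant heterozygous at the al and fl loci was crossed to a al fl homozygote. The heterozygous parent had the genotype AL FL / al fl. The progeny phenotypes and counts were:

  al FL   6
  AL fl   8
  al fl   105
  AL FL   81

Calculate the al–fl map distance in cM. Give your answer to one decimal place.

7.0 cM

The recombinant classes are AL fl and al FL: 8 + 6 = 14.
Recombination frequency = 14/200 = 0.0700 ≈ 7.0%, i.e. 7.0 cM.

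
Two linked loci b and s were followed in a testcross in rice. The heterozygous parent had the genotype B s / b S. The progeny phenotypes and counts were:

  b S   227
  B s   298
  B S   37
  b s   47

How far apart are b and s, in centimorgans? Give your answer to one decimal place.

13.8 centimorgans

The recombinant classes are B S and b s: 37 + 47 = 84.
Recombination frequency = 84/609 = 0.1379 ≈ 13.8%, i.e. 13.8 centimorgans.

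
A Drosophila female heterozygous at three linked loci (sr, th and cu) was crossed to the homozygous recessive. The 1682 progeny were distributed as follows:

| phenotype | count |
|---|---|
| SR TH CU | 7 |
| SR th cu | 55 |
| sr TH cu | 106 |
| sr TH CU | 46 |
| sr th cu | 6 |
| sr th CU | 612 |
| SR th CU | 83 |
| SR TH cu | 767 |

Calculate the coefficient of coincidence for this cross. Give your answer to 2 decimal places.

0.95

The two most frequent reciprocal classes, SR TH cu and sr th CU, are the parental types, so the F1 was SR TH cu / sr th CU.
The two rarest classes, SR TH CU and sr th cu, are the double crossovers. Comparing them with the parentals, only the cu allele has switched, so cu is the middle locus and the order is th – cu – sr.
th–cu: (101 + 13)/1682 = 0.0678; cu–sr: (189 + 13)/1682 = 0.1201.
Expected DCO frequency = 0.0678 × 0.1201 ≈ 0.00814; observed = 13/1682 ≈ 0.00773.
Coefficient of coincidence = 0.00773/0.00814 ≈ 0.95.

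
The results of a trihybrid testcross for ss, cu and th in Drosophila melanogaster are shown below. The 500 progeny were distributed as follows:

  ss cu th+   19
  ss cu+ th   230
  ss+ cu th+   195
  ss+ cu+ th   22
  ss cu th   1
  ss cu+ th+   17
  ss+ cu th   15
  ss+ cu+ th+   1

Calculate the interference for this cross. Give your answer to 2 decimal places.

The two most frequent reciprocal classes, ss cu+ th and ss+ cu th+, are the parental types, so the F1 was ss cu+ th / ss+ cu th+.
The two rarest classes, ss cu th and ss+ cu+ th+, are the double crossovers. Comparing them with the parentals, only the cu allele has switched, so cu is the middle locus and the order is th – cu – ss.
th–cu: (32 + 2)/500 = 0.0680; cu–ss: (41 + 2)/500 = 0.0860.
Expected DCO frequency = 0.0680 × 0.0860 ≈ 0.00585; observed = 2/500 ≈ 0.00400.
Coefficient of coincidence = 0.00400/0.00585 ≈ 0.68; interference = 1 − 0.68 = 0.32.

0.32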